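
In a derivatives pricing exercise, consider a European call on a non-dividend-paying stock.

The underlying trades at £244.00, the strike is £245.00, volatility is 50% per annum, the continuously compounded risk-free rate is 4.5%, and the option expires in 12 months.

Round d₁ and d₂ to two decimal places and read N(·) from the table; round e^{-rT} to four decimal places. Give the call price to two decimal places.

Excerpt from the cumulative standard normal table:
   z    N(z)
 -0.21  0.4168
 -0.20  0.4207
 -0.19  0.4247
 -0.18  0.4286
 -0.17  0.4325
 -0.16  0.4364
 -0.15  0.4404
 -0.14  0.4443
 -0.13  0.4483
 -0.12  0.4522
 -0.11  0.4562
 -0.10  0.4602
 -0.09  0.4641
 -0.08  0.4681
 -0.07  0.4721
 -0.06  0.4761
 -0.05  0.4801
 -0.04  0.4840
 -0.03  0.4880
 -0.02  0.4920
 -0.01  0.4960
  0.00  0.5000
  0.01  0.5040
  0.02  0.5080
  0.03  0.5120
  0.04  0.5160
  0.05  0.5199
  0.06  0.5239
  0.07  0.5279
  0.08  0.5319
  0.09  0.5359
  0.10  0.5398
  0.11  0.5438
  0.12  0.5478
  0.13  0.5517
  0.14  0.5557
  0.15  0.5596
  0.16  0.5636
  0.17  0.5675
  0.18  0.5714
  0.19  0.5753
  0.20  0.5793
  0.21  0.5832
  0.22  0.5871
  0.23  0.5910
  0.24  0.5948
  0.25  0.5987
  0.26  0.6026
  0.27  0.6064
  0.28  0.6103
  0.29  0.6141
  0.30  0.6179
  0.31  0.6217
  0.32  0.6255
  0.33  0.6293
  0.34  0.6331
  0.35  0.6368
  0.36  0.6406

σ√T = 0.5·√1 = 0.5000
d₁ = [ln(244/245) + (0.045 + 0.5²/2)·1] / 0.5000 = [-0.0041 + 0.1700] / 0.5000 = 0.3318 ⇒ 0.33
d₂ = d₁ − σ√T = 0.3318 − 0.5000 = -0.1682 ⇒ -0.17
exp(−rT) = exp(−0.045·1) = 0.9560
C = 244·N(0.33) − 245·0.9560·N(-0.17) = 244·0.6293 − 245·0.9560·0.4325 = 153.5492 − 101.3002 = 52.2490

£52.25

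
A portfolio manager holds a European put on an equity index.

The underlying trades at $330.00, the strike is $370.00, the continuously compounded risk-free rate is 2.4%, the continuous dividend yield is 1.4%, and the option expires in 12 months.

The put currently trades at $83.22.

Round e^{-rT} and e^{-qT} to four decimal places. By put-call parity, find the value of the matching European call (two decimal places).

$47.40

exp(−qT) = exp(−0.014·1) = 0.9861;  exp(−rT) = exp(−0.024·1) = 0.9763
Put-call parity: C − P = S·e^(−qT) − K·e^(−rT) = 330·0.9861 − 370·0.9763 = 325.4130 − 361.2310 = -35.8180
C = P + (C − P) = 83.22 + (-35.8180) = 47.4020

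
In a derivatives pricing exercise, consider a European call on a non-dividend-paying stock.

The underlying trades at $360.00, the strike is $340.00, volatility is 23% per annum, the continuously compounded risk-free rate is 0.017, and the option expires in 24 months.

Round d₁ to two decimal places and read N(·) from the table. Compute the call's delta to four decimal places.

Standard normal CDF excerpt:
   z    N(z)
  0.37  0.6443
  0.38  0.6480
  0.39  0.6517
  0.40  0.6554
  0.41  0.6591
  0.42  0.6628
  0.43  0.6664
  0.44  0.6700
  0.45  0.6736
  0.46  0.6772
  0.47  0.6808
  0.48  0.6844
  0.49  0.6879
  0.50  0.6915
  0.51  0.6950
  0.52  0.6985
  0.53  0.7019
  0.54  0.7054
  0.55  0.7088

0.6700

T = 2;  σ√T = 0.3253
d₁ = [ln(360/340) + (0.017 + 0.23²/2)·2] / 0.3253 = [0.0572 + 0.0869] / 0.3253 = 0.4429 which rounds to 0.44
N(d₁) = N(0.44) = 0.6700
Δ_call = N(d₁) = 0.6700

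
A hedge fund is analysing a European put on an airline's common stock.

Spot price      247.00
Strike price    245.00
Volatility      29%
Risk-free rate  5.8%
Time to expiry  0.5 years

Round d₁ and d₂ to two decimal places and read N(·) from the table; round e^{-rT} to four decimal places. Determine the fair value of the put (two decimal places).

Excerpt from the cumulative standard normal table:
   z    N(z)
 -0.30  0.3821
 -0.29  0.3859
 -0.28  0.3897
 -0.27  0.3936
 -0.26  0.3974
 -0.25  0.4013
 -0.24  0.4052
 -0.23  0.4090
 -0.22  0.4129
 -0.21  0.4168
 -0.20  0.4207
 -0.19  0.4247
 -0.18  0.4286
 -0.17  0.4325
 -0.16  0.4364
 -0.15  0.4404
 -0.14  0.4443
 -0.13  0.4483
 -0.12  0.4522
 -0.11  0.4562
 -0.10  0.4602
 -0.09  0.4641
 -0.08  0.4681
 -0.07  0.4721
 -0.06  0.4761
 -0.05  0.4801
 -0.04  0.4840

T = 0.5;  σ√T = 0.2051
ln(S/K) + (r + σ²/2)T = ln(247/245) + (0.058 + 0.29²/2)·0.5 = 0.0081 + 0.0500 = 0.0582
d₁ = 0.0582 / 0.2051 = 0.2836 → 0.28
d₂ = d₁ − σ√T = 0.2836 − 0.2051 = 0.0785 → 0.08
e^(−rT) = e^(−0.058·0.5) = 0.9714
P = 245·0.9714·N(-0.08) − 247·N(-0.28) = 245·0.9714·0.4681 − 247·0.3897 = 111.4045 − 96.2559 = 15.1486

15.15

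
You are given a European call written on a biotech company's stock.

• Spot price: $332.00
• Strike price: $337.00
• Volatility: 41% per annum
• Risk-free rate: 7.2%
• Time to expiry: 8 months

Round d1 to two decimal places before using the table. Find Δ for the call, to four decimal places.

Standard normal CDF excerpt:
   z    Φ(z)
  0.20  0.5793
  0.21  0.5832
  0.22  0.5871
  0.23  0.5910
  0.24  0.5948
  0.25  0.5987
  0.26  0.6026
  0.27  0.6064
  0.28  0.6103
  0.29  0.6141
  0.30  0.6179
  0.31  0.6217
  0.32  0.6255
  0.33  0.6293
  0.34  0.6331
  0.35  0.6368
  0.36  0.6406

0.6064

σ√T = 0.41 × 0.8165 = 0.3348
d₁ = [ln(332/337) + (0.072 + 0.41²/2)·0.6667] / 0.3348 = [-0.0149 + 0.1040] / 0.3348 = 0.2661 which rounds to 0.27
N(d₁) = N(0.27) = 0.6064
Δ_call = N(d₁) = 0.6064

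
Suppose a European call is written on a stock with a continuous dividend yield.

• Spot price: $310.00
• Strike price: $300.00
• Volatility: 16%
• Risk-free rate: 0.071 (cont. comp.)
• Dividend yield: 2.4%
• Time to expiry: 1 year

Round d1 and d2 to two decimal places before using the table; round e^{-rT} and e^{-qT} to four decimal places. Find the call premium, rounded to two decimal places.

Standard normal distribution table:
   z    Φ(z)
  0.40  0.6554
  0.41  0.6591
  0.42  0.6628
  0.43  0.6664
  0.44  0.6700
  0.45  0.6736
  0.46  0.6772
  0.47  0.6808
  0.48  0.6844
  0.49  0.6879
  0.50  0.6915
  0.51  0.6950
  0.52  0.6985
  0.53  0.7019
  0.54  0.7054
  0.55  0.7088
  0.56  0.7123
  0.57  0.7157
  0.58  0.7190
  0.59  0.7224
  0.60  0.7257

σ√T = 0.16 × 1.0000 = 0.1600
d₁ = [ln(310/300) + (0.071 − 0.024 + 0.16²/2)·1] / 0.1600 = [0.0328 + 0.0598] / 0.1600 = 0.5787 ⇒ 0.58
d₂ = d₁ − σ√T = 0.5787 − 0.1600 = 0.4187 ⇒ 0.42
e^(−qT) = e^(−0.024·1) = 0.9763;  e^(−rT) = e^(−0.071·1) = 0.9315
N(d₁) = N(0.58) = 0.7190;  N(d₂) = N(0.42) = 0.6628
C = 310·0.9763·0.7190 − 300·0.9315·0.6628 = 217.6075 − 185.2195 = 32.3880

$32.39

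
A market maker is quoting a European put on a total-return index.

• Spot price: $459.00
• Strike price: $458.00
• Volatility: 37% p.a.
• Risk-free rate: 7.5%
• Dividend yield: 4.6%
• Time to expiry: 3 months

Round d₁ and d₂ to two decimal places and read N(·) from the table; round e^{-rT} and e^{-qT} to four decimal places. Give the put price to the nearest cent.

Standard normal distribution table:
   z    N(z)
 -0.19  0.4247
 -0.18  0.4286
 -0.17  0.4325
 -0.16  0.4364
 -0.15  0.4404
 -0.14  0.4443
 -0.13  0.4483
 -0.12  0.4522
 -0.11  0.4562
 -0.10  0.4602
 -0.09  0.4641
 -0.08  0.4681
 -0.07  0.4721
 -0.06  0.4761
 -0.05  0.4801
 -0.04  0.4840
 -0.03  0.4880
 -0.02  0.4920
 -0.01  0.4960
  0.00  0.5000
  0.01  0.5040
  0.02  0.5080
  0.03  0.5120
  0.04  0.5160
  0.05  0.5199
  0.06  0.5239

$30.32

T = 0.25;  σ√T = 0.1850
d₁ = [ln(459/458) + (0.075 − 0.046 + 0.37²/2)·0.25] / 0.1850 = [0.0022 + 0.0244] / 0.1850 = 0.1435 which rounds to 0.14
d₂ = d₁ − σ√T = 0.1435 − 0.1850 = -0.0415 which rounds to -0.04
exp(−qT) = exp(−0.046·0.25) = 0.9886;  exp(−rT) = exp(−0.075·0.25) = 0.9814
N(−d₂) = N(0.04) = 0.5160;  N(−d₁) = N(-0.14) = 0.4443
P = 458·0.9814·0.5160 − 459·0.9886·0.4443 = 231.9323 − 201.6089 = 30.3234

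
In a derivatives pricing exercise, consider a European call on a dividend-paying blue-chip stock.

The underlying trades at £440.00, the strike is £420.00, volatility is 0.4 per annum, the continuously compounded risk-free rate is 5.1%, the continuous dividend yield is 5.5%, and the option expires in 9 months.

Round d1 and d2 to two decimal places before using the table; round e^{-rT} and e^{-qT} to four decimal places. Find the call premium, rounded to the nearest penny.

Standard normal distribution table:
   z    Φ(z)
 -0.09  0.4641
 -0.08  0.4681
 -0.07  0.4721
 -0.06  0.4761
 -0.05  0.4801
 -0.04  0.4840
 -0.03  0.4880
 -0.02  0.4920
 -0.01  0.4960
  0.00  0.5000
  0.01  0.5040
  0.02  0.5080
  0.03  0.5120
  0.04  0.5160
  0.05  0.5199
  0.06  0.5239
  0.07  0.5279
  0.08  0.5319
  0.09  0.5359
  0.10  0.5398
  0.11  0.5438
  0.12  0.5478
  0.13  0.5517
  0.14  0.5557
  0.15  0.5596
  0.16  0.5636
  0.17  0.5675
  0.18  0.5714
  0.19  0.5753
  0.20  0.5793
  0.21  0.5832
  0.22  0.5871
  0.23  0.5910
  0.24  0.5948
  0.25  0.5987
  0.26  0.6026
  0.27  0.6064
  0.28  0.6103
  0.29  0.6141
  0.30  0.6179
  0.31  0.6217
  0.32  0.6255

£66.81

σ√T = 0.4 × 0.8660 = 0.3464
d₁ = [ln(440/420) + (0.051 − 0.055 + 0.4²/2)·0.75] / 0.3464 = [0.0465 + 0.0570] / 0.3464 = 0.2988 ⇒ 0.30
d₂ = d₁ − σ√T = 0.2988 − 0.3464 = -0.0476 ⇒ -0.05
e^(−qT) = e^(−0.055·0.75) = 0.9596;  e^(−rT) = e^(−0.051·0.75) = 0.9625
C = 440·0.9596·N(0.30) − 420·0.9625·N(-0.05) = 440·0.9596·0.6179 − 420·0.9625·0.4801 = 260.8922 − 194.0804 = 66.8118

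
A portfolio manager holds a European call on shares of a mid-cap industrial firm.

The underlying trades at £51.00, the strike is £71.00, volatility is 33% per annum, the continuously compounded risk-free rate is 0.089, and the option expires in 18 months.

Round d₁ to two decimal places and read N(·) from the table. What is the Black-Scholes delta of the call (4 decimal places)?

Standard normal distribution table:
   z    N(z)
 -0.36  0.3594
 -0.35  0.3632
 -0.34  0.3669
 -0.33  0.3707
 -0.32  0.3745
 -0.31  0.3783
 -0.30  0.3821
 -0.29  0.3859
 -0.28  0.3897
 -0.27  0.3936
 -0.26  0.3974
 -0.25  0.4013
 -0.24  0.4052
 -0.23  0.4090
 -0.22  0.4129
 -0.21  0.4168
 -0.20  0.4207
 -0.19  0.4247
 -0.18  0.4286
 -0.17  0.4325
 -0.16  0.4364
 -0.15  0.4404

0.3859

σ√T = 0.33 × 1.2247 = 0.4042
ln(S/K) + (r + σ²/2)T = ln(51/71) + (0.089 + 0.33²/2)·1.5 = -0.3309 + 0.2152 = -0.1157
d₁ = -0.1157 / 0.4042 = -0.2862 ≈ -0.29
N(d₁) = N(-0.29) = 0.3859
Δ_call = N(d₁) = 0.3859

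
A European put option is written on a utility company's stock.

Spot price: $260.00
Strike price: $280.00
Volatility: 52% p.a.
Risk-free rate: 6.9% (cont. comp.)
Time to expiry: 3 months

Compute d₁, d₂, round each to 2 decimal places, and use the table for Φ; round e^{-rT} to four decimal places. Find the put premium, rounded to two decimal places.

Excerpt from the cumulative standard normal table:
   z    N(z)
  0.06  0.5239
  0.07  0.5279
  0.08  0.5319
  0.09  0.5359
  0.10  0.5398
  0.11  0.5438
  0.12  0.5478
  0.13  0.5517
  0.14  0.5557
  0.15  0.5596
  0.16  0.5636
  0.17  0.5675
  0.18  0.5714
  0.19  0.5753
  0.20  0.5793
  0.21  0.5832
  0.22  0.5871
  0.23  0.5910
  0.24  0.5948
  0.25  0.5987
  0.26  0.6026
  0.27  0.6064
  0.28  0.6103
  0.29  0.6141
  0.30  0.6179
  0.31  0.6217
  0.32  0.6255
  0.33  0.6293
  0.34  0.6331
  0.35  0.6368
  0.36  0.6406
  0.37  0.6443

σ√T = 0.52 × 0.5000 = 0.2600
d₁ = [ln(260/280) + (0.069 + 0.52²/2)·0.25] / 0.2600 = [-0.0741 + 0.0511] / 0.2600 = -0.0887 → -0.09
d₂ = d₁ − σ√T = -0.0887 − 0.2600 = -0.3487 → -0.35
exp(−rT) = exp(−0.069·0.25) = 0.9829
N(−d₂) = N(0.35) = 0.6368;  N(−d₁) = N(0.09) = 0.5359
P = 280·0.9829·0.6368 − 260·0.5359 = 175.2550 − 139.3340 = 35.9210

$35.92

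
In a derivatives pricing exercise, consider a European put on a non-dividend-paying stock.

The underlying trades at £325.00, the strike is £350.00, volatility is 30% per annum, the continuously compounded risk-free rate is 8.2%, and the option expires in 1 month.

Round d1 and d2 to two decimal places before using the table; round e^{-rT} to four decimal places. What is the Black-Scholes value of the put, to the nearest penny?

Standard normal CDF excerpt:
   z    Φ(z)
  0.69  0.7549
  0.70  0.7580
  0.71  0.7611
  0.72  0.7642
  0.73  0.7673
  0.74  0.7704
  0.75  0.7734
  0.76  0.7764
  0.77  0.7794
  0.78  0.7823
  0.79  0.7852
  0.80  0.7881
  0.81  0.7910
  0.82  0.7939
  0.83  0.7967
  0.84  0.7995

σ√T = 0.3·√0.08333 = 0.0866
ln(S/K) + (r + σ²/2)T = ln(325/350) + (0.082 + 0.3²/2)·0.08333 = -0.0741 + 0.0106 = -0.0635
d₁ = -0.0635 / 0.0866 = -0.7335 ⇒ -0.73
d₂ = d₁ − σ√T = -0.7335 − 0.0866 = -0.8201 ⇒ -0.82
e^(−rT) = e^(−0.082·0.08333) = 0.9932
P = 350·0.9932·N(0.82) − 325·N(0.73) = 350·0.9932·0.7939 − 325·0.7673 = 275.9755 − 249.3725 = 26.6030

£26.60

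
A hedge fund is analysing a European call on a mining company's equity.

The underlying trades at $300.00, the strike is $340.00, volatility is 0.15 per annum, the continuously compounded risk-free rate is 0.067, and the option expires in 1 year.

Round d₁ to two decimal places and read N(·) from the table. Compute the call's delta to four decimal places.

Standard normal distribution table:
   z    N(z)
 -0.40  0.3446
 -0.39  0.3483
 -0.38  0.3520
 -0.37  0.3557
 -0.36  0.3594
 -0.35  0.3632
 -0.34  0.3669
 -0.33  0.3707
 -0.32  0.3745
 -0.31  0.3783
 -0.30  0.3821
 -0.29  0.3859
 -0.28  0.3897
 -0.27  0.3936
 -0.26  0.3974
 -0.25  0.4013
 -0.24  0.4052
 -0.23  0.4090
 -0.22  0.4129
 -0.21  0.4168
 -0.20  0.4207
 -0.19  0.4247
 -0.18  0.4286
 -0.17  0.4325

σ√T = 0.15 × 1.0000 = 0.1500
d₁ = [ln(300/340) + (0.067 + 0.15²/2)·1] / 0.1500 = [-0.1252 + 0.0783] / 0.1500 = -0.3128 ⇒ -0.31
N(d₁) = N(-0.31) = 0.3783
Δ_call = N(d₁) = 0.3783

0.3783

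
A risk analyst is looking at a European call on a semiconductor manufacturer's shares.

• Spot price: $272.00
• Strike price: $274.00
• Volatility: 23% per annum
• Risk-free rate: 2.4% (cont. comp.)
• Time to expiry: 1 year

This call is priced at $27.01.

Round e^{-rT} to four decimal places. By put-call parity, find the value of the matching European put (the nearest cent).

exp(−rT) = exp(−0.024·1) = 0.9763
Put-call parity: C − P = S − K·e^(−rT) = 272 − 274·0.9763 = 272 − 267.5062 = 4.4938
P = C − (C − P) = 27.01 − (4.4938) = 22.5162

$22.52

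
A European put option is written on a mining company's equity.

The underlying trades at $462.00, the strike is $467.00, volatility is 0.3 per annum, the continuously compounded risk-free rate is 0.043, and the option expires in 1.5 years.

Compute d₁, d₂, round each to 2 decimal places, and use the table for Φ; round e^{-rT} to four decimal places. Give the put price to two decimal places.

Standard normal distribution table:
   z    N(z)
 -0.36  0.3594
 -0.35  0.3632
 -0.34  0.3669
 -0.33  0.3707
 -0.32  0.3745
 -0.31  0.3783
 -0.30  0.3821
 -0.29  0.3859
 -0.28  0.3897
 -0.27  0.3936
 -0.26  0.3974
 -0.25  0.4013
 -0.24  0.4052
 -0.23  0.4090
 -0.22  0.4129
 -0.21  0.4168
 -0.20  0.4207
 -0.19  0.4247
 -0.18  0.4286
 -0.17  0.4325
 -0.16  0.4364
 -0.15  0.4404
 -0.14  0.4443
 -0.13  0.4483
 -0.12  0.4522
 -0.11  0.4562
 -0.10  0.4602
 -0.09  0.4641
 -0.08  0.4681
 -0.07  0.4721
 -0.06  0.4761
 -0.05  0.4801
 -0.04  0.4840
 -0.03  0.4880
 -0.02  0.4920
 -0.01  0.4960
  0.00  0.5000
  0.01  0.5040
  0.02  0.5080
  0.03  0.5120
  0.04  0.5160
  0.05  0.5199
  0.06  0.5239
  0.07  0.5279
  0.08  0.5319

$54.65

T = 1.5;  σ√T = 0.3674
d₁ = [ln(462/467) + (0.043 + 0.3²/2)·1.5] / 0.3674 = [-0.0108 + 0.1320] / 0.3674 = 0.3300 ≈ 0.33
d₂ = d₁ − σ√T = 0.3300 − 0.3674 = -0.0375 ≈ -0.04
e^(−rT) = e^(−0.043·1.5) = 0.9375
N(−d₂) = N(0.04) = 0.5160;  N(−d₁) = N(-0.33) = 0.3707
P = 467·0.9375·0.5160 − 462·0.3707 = 225.9112 − 171.2634 = 54.6479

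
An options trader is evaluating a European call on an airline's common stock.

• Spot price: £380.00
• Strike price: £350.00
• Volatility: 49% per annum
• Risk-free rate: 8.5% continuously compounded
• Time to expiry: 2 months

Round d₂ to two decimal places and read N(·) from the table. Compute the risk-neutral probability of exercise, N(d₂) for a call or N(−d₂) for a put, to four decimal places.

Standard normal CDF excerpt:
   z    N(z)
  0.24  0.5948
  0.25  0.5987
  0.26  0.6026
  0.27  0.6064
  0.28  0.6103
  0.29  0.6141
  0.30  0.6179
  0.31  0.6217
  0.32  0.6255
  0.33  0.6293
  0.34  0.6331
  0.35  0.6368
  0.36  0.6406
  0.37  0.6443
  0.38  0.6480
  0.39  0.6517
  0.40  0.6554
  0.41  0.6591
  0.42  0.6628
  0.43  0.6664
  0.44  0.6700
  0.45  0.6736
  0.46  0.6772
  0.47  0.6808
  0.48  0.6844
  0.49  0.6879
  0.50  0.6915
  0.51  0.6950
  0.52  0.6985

0.6480

σ√T = 0.49·√0.1667 = 0.2000
ln(S/K) + (r + σ²/2)T = ln(380/350) + (0.085 + 0.49²/2)·0.1667 = 0.0822 + 0.0342 = 0.1164
d₁ = 0.1164 / 0.2000 = 0.5819 ⇒ 0.58
d₂ = d₁ − σ√T = 0.5819 − 0.2000 = 0.3819 ⇒ 0.38
Pr(exercise) under Q = N(d₂) = 0.6480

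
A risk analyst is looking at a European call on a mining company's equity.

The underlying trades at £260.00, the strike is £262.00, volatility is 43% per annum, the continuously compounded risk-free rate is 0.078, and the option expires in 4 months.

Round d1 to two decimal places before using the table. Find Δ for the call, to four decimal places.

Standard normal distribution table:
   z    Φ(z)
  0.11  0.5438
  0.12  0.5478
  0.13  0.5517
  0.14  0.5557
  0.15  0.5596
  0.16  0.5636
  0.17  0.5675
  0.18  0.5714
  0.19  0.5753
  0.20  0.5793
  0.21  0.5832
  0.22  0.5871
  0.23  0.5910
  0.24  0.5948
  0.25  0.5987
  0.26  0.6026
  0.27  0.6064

T = 0.3333;  σ√T = 0.2483
d₁ = [ln(260/262) + (0.078 + 0.43²/2)·0.3333] / 0.2483 = [-0.0077 + 0.0568] / 0.2483 = 0.1980 ⇒ 0.20
N(d₁) = N(0.20) = 0.5793
Δ_call = N(d₁) = 0.5793

0.5793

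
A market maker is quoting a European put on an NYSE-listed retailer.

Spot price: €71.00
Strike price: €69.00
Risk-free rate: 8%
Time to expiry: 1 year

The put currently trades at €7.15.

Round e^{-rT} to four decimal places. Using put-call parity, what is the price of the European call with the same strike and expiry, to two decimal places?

€14.46

exp(−rT) = exp(−0.08·1) = 0.9231
Put-call parity: C − P = S − K·e^(−rT) = 71 − 69·0.9231 = 71 − 63.6939 = 7.3061
C = P + (C − P) = 7.15 + (7.3061) = 14.4561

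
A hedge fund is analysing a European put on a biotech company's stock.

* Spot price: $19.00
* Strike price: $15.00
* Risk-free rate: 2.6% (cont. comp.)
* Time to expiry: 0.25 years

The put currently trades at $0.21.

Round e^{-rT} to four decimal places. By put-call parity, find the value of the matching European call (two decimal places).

e^(−rT) = e^(−0.026·0.25) = 0.9935
Put-call parity: C − P = S − K·e^(−rT) = 19 − 15·0.9935 = 19 − 14.9025 = 4.0975
C = P + (C − P) = 0.21 + (4.0975) = 4.3075

$4.31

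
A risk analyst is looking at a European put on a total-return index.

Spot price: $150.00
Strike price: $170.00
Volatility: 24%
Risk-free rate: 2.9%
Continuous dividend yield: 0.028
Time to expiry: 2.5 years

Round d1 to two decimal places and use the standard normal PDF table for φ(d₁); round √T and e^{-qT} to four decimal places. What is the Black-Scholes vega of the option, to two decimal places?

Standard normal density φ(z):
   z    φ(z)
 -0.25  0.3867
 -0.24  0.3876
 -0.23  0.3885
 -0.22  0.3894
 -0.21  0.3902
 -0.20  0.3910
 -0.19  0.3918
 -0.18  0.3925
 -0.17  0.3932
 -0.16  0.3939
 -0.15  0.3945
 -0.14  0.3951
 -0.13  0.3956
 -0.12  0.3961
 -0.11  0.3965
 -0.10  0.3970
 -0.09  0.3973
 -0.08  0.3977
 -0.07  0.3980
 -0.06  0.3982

σ√T = 0.24·√2.5 = 0.3795
d₁ = [ln(150/170) + (0.029 − 0.028 + ½·0.24²)·2.5] / (σ√T) = (-0.1252 + 0.0745) / 0.3795 = -0.1335 ≈ -0.13
√T = √2.5 = 1.5811
φ(d₁) = φ(-0.13) = 0.3956
exp(−qT) = exp(−0.028·2.5) = 0.9324
vega = S·exp(−qT)·φ(d₁)·√T = 150·0.9324·0.3956·1.5811 = 87.4801
(Call and put vega coincide under Black-Scholes.)

87.48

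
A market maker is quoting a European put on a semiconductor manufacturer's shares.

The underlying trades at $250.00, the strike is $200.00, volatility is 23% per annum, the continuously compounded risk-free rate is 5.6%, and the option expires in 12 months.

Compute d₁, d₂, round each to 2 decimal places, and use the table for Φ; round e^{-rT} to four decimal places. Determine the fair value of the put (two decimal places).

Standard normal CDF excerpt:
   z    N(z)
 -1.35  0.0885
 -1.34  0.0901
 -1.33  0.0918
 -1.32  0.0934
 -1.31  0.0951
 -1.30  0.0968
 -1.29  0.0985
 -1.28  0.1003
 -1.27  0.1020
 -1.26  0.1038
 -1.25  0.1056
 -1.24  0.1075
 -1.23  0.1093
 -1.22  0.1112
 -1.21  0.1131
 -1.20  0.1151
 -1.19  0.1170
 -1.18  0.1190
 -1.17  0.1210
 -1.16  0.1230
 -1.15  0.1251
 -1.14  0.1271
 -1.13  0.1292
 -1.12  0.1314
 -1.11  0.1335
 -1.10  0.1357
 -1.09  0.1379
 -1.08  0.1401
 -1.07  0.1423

$2.71

σ√T = 0.23 × 1.0000 = 0.2300
d₁ = [ln(250/200) + (0.056 + 0.23²/2)·1] / 0.2300 = [0.2231 + 0.0824] / 0.2300 = 1.3287 ≈ 1.33
d₂ = d₁ − σ√T = 1.3287 − 0.2300 = 1.0987 ≈ 1.10
e^(−rT) = e^(−0.056·1) = 0.9455
N(−d₂) = N(-1.10) = 0.1357;  N(−d₁) = N(-1.33) = 0.0918
P = 200·0.9455·0.1357 − 250·0.0918 = 25.6609 − 22.9500 = 2.7109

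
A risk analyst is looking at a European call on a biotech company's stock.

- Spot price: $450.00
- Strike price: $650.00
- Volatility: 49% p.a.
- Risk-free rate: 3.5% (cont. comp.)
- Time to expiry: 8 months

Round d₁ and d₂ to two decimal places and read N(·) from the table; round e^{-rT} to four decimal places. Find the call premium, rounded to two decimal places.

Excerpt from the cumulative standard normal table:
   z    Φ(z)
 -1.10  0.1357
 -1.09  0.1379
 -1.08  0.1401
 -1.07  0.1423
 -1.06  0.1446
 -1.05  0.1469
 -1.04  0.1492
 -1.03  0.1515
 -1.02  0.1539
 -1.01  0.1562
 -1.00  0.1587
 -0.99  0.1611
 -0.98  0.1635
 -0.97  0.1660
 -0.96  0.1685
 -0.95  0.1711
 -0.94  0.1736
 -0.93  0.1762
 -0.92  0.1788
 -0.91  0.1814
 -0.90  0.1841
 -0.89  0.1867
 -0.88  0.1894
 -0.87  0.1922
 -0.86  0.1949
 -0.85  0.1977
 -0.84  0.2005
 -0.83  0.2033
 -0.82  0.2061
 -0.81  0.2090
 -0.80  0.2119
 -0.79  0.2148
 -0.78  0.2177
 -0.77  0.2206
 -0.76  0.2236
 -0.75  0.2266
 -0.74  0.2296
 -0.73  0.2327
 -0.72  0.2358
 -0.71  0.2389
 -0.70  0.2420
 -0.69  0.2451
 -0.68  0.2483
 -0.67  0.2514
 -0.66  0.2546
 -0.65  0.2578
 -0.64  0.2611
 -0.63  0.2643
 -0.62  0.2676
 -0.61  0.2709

T = 0.6667;  σ√T = 0.4001
d₁ = [ln(450/650) + (0.035 + 0.49²/2)·0.6667] / 0.4001 = [-0.3677 + 0.1034] / 0.4001 = -0.6608 which rounds to -0.66
d₂ = d₁ − σ√T = -0.6608 − 0.4001 = -1.0608 which rounds to -1.06
exp(−rT) = exp(−0.035·0.6667) = 0.9769
N(d₁) = N(-0.66) = 0.2546;  N(d₂) = N(-1.06) = 0.1446
C = 450·0.2546 − 650·0.9769·0.1446 = 114.5700 − 91.8188 = 22.7512

$22.75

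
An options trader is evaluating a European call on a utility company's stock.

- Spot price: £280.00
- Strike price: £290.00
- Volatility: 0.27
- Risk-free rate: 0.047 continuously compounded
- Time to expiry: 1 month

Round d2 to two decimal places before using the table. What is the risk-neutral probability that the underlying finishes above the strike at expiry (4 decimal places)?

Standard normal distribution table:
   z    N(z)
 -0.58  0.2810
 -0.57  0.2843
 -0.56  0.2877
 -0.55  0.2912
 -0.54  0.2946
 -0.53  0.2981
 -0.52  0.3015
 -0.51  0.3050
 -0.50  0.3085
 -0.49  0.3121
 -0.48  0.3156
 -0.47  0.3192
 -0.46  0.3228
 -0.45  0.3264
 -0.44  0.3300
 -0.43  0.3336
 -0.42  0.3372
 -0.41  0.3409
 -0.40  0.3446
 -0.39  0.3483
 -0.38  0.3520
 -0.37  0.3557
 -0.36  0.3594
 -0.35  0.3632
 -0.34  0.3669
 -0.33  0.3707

0.3300

σ√T = 0.27 × 0.2887 = 0.0779
d₁ = [ln(280/290) + (0.047 + ½·0.27²)·0.08333] / (σ√T) = (-0.0351 + 0.0070) / 0.0779 = -0.3610 ≈ -0.36
d₂ = -0.3610 − 0.0779 = -0.4389 ≈ -0.44
Risk-neutral Pr[S_T > K] = N(d₂) = N(-0.44) = 0.3300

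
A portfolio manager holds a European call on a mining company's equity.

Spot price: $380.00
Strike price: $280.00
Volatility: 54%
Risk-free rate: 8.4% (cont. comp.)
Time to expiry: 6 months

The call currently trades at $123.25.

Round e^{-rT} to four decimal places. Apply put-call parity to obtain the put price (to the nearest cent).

$11.74

exp(−rT) = exp(−0.084·0.5) = 0.9589
Put-call parity: C − P = S − K·e^(−rT) = 380 − 280·0.9589 = 380 − 268.4920 = 111.5080
P = C − (C − P) = 123.25 − (111.5080) = 11.7420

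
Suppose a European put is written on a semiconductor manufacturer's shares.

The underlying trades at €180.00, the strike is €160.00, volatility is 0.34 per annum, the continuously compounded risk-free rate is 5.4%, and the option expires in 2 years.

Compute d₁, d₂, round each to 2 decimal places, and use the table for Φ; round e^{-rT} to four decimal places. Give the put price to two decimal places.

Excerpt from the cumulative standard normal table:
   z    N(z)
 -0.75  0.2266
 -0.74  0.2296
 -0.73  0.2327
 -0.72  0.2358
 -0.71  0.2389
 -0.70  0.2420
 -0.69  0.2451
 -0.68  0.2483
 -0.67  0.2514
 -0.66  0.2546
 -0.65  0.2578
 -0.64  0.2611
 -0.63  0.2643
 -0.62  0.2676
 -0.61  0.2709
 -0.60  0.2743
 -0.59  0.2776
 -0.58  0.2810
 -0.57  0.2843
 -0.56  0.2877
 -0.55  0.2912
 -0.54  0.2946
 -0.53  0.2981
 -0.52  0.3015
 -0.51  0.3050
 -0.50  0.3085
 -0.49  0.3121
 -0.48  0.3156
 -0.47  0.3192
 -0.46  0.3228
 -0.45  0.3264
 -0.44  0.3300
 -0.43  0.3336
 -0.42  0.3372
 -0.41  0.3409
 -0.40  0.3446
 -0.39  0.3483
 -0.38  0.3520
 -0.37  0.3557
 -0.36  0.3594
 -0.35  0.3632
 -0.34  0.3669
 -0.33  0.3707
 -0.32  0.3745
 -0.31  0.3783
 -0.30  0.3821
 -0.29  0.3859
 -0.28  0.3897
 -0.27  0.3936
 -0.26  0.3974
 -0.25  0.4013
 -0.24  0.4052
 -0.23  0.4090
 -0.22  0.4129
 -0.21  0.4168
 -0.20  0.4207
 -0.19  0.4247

σ√T = 0.34 × 1.4142 = 0.4808
ln(S/K) + (r + σ²/2)T = ln(180/160) + (0.054 + 0.34²/2)·2 = 0.1178 + 0.2236 = 0.3414
d₁ = 0.3414 / 0.4808 = 0.7100 ≈ 0.71
d₂ = d₁ − σ√T = 0.7100 − 0.4808 = 0.2292 ≈ 0.23
exp(−rT) = exp(−0.054·2) = 0.8976
P = 160·0.8976·N(-0.23) − 180·N(-0.71) = 160·0.8976·0.4090 − 180·0.2389 = 58.7389 − 43.0020 = 15.7369

€15.74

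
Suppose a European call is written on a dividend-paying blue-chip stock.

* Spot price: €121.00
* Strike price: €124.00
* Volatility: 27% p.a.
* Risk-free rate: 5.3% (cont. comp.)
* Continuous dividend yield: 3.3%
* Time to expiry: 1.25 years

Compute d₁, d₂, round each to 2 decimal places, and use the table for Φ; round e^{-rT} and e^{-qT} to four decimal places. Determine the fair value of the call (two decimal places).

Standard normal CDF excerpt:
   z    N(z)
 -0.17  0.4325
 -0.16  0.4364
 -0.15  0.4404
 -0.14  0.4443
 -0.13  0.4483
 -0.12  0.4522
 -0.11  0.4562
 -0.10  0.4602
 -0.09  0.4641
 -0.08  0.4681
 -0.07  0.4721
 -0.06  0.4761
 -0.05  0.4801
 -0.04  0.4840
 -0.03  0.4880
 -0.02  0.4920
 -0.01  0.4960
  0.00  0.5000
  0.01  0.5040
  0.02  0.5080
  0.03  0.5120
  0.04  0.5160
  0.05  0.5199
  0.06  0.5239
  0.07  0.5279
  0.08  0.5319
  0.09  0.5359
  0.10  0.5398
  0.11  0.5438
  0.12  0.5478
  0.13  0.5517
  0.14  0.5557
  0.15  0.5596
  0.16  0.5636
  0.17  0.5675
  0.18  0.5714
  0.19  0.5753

σ√T = 0.27·√1.25 = 0.3019
d₁ = [ln(121/124) + (0.053 − 0.033 + ½·0.27²)·1.25] / (σ√T) = (-0.0245 + 0.0706) / 0.3019 = 0.1526 → 0.15
d₂ = 0.1526 − 0.3019 = -0.1492 → -0.15
exp(−qT) = exp(−0.033·1.25) = 0.9596;  exp(−rT) = exp(−0.053·1.25) = 0.9359
N(d₁) = N(0.15) = 0.5596;  N(d₂) = N(-0.15) = 0.4404
C = 121·0.9596·0.5596 − 124·0.9359·0.4404 = 64.9761 − 51.1091 = 13.8669

€13.87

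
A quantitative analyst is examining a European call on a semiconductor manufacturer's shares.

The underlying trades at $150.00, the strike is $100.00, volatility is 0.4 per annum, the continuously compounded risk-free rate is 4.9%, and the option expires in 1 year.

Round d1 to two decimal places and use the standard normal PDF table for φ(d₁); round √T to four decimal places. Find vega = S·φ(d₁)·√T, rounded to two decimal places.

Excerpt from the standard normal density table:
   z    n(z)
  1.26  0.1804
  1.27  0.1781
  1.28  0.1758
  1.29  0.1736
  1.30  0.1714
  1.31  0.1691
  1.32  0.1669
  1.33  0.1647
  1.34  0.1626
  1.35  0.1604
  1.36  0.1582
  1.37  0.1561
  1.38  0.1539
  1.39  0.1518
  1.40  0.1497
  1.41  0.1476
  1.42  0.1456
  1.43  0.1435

24.39

T = 1;  σ√T = 0.4000
d₁ = [ln(150/100) + (0.049 + 0.4²/2)·1] / 0.4000 = [0.4055 + 0.1290] / 0.4000 = 1.3362 ≈ 1.34
√T = √1 = 1.0000
φ(d₁) = φ(1.34) = 0.1626
vega = S·φ(d₁)·√T = 150·0.1626·1.0000 = 24.3900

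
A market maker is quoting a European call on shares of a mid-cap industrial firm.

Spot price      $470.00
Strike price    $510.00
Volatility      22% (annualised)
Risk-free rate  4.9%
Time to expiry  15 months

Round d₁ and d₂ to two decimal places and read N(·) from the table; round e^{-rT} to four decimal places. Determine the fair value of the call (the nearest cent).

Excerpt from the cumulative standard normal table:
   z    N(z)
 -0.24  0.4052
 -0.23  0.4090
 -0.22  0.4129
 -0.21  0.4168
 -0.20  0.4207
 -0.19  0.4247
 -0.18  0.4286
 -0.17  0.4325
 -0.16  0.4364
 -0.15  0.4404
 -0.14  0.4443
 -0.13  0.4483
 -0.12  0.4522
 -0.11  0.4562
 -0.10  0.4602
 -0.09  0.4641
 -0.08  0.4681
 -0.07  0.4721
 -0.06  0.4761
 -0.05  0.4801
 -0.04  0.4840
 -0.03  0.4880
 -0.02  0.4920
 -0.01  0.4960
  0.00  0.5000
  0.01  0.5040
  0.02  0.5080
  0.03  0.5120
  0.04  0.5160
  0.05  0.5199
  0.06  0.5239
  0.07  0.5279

$42.58

σ√T = 0.22·√1.25 = 0.2460
d₁ = [ln(470/510) + (0.049 + 0.22²/2)·1.25] / 0.2460 = [-0.0817 + 0.0915] / 0.2460 = 0.0399 ≈ 0.04
d₂ = d₁ − σ√T = 0.0399 − 0.2460 = -0.2060 ≈ -0.21
exp(−rT) = exp(−0.049·1.25) = 0.9406
C = 470·N(0.04) − 510·0.9406·N(-0.21) = 470·0.5160 − 510·0.9406·0.4168 = 242.5200 − 199.9415 = 42.5785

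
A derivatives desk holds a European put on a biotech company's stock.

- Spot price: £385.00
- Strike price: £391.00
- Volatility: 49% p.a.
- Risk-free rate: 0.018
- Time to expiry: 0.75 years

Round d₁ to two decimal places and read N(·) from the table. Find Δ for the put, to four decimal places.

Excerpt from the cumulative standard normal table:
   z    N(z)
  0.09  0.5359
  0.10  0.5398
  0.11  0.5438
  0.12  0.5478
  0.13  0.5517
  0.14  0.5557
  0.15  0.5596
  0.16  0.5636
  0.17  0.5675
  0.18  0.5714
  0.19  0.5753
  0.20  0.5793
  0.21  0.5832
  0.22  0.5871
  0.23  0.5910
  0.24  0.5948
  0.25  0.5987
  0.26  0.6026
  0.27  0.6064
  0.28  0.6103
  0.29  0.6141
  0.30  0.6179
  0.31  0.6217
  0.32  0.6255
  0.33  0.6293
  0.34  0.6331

-0.4168

σ√T = 0.49 × 0.8660 = 0.4244
d₁ = [ln(385/391) + (0.018 + 0.49²/2)·0.75] / 0.4244 = [-0.0155 + 0.1035] / 0.4244 = 0.2075 ⇒ 0.21
N(d₁) = N(0.21) = 0.5832
Δ_put = N(d₁) − 1 = 0.5832 − 1 = -0.4168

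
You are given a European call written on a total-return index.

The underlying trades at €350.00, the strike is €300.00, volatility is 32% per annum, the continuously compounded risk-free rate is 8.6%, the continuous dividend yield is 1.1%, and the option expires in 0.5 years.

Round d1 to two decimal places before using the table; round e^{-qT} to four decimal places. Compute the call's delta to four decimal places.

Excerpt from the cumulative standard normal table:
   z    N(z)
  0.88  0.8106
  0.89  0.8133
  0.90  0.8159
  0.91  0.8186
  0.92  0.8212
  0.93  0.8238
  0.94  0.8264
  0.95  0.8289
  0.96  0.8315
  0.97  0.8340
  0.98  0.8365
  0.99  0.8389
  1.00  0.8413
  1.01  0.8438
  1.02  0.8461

0.8269

σ√T = 0.32·√0.5 = 0.2263
d₁ = [ln(350/300) + (0.086 − 0.011 + 0.32²/2)·0.5] / 0.2263 = [0.1542 + 0.0631] / 0.2263 = 0.9601 which rounds to 0.96
N(d₁) = N(0.96) = 0.8315
Δ_call = e^(−qT)·N(d₁) = 0.9945·0.8315 = 0.8269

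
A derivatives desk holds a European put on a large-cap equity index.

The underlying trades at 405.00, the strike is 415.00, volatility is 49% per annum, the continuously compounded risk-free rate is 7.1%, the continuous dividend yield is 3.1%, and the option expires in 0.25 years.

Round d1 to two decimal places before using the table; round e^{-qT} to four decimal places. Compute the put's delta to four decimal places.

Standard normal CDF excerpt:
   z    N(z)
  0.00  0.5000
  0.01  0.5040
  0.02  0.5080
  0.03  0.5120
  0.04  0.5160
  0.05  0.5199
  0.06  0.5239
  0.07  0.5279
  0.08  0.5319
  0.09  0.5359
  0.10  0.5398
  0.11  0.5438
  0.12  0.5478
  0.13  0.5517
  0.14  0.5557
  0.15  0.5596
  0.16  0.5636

-0.4724

σ√T = 0.49 × 0.5000 = 0.2450
ln(S/K) + (r − q + σ²/2)T = ln(405/415) + (0.071 − 0.031 + 0.49²/2)·0.25 = -0.0244 + 0.0400 = 0.0156
d₁ = 0.0156 / 0.2450 = 0.0638 ≈ 0.06
N(d₁) = N(0.06) = 0.5239
Δ_put = e^(−qT)·(N(d₁) − 1) = 0.9923·(0.5239 − 1) = -0.4724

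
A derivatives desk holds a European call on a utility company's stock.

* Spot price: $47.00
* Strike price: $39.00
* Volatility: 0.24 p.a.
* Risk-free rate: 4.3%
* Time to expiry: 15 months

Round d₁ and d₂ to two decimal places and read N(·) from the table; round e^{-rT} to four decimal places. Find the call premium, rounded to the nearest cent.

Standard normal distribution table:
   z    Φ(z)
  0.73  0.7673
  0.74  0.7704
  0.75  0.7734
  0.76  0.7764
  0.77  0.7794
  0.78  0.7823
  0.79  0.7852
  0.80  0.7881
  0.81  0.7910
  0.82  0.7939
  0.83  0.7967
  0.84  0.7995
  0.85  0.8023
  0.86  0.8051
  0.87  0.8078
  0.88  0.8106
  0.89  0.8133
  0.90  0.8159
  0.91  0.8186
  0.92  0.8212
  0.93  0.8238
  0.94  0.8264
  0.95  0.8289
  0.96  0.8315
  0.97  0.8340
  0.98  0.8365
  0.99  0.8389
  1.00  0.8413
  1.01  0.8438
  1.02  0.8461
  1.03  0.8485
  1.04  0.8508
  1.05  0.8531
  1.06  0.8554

$11.18

σ√T = 0.24·√1.25 = 0.2683
d₁ = [ln(47/39) + (0.043 + 0.24²/2)·1.25] / 0.2683 = [0.1866 + 0.0897] / 0.2683 = 1.0298 ⇒ 1.03
d₂ = d₁ − σ√T = 1.0298 − 0.2683 = 0.7615 ⇒ 0.76
e^(−rT) = e^(−0.043·1.25) = 0.9477
N(d₁) = N(1.03) = 0.8485;  N(d₂) = N(0.76) = 0.7764
C = 47·0.8485 − 39·0.9477·0.7764 = 39.8795 − 28.6960 = 11.1835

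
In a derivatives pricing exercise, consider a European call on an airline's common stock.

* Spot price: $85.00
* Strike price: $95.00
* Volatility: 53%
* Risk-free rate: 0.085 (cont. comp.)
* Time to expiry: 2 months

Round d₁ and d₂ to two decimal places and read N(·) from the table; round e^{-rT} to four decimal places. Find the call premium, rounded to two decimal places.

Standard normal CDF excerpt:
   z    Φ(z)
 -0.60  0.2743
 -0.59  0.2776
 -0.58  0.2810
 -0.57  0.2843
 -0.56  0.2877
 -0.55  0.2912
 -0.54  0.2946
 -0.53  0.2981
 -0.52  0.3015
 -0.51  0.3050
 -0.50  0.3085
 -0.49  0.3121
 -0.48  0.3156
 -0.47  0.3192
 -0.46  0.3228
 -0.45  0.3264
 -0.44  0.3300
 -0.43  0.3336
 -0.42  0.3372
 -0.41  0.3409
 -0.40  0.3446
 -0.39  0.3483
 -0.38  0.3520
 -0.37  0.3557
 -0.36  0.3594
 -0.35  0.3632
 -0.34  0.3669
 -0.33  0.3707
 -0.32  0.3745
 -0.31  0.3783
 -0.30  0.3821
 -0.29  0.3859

$4.24

T = 0.1667;  σ√T = 0.2164
d₁ = [ln(85/95) + (0.085 + 0.53²/2)·0.1667] / 0.2164 = [-0.1112 + 0.0376] / 0.2164 = -0.3404 → -0.34
d₂ = d₁ − σ√T = -0.3404 − 0.2164 = -0.5568 → -0.56
e^(−rT) = e^(−0.085·0.1667) = 0.9859
N(d₁) = N(-0.34) = 0.3669;  N(d₂) = N(-0.56) = 0.2877
C = 85·0.3669 − 95·0.9859·0.2877 = 31.1865 − 26.9461 = 4.2404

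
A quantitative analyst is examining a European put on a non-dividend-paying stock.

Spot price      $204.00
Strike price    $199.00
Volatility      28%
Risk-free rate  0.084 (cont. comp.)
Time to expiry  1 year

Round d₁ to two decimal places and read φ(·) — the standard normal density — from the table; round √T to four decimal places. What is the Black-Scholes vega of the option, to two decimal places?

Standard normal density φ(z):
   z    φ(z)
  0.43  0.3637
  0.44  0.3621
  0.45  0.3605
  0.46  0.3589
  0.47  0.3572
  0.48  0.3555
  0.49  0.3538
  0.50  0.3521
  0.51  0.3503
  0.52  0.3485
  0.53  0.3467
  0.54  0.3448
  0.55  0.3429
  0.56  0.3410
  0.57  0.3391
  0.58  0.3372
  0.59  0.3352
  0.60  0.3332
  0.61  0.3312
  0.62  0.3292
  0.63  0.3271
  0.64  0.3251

σ√T = 0.28 × 1.0000 = 0.2800
d₁ = [ln(204/199) + (0.084 + 0.28²/2)·1] / 0.2800 = [0.0248 + 0.1232] / 0.2800 = 0.5286 ≈ 0.53
√T = √1 = 1.0000
φ(d₁) = φ(0.53) = 0.3467
vega = S·φ(d₁)·√T = 204·0.3467·1.0000 = 70.7268

70.73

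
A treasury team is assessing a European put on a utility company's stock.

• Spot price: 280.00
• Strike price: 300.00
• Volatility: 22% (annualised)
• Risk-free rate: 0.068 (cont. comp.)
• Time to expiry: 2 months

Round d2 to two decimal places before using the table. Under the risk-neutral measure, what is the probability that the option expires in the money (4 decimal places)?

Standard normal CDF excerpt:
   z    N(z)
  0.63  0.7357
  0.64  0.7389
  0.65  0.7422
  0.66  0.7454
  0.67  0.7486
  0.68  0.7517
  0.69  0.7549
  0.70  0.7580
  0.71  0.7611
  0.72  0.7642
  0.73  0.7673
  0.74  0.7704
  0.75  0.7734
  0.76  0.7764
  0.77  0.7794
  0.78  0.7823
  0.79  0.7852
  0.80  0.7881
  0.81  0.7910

σ√T = 0.22 × 0.4082 = 0.0898
d₁ = [ln(280/300) + (0.068 + 0.22²/2)·0.1667] / 0.0898 = [-0.0690 + 0.0154] / 0.0898 = -0.5971 ⇒ -0.60
d₂ = d₁ − σ√T = -0.5971 − 0.0898 = -0.6869 ⇒ -0.69
Pr(exercise) under Q = N(−d₂) = N(0.69) = 0.7549

0.7549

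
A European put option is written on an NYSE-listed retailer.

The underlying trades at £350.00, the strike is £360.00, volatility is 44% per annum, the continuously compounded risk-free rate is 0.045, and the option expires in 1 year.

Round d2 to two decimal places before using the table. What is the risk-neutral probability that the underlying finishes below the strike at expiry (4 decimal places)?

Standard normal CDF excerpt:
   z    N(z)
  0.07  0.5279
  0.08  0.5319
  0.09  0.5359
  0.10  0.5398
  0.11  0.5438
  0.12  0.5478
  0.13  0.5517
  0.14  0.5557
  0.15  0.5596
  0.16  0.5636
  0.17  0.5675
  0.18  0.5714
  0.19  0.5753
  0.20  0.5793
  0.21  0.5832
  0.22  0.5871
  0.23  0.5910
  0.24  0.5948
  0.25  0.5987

0.5714

T = 1;  σ√T = 0.4400
d₁ = [ln(350/360) + (0.045 + ½·0.44²)·1] / (σ√T) = (-0.0282 + 0.1418) / 0.4400 = 0.2582 ⇒ 0.26
d₂ = 0.2582 − 0.4400 = -0.1818 ⇒ -0.18
Risk-neutral Pr[S_T < K] = N(−d₂) = N(0.18) = 0.5714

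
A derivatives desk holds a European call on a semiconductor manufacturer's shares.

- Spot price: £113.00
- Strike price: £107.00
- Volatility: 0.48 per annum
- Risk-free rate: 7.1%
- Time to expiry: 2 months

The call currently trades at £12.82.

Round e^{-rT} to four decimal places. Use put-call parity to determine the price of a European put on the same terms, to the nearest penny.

£5.56

exp(−rT) = exp(−0.071·0.1667) = 0.9882
Put-call parity: C − P = S − K·e^(−rT) = 113 − 107·0.9882 = 113 − 105.7374 = 7.2626
P = C − (C − P) = 12.82 − (7.2626) = 5.5574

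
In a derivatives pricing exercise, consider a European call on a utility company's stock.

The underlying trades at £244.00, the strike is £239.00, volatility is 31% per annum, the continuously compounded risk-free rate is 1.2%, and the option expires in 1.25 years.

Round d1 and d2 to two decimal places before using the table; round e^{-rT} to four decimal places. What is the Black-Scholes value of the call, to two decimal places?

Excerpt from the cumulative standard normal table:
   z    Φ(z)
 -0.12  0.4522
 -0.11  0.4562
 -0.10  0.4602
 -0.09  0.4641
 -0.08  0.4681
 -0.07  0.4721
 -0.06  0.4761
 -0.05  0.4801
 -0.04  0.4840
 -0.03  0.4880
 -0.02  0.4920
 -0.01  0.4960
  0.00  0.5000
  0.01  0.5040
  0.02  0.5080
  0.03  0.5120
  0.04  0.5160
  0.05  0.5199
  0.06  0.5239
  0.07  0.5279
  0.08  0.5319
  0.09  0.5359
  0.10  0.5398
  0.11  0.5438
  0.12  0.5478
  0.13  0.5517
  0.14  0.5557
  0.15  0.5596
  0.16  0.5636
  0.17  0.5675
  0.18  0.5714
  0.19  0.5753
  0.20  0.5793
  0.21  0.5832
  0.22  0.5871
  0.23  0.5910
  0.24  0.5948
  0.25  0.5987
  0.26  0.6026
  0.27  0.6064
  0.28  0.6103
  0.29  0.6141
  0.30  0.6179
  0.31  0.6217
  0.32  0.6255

T = 1.25;  σ√T = 0.3466
d₁ = [ln(244/239) + (0.012 + 0.31²/2)·1.25] / 0.3466 = [0.0207 + 0.0751] / 0.3466 = 0.2763 ≈ 0.28
d₂ = d₁ − σ√T = 0.2763 − 0.3466 = -0.0703 ≈ -0.07
exp(−rT) = exp(−0.012·1.25) = 0.9851
N(d₁) = N(0.28) = 0.6103;  N(d₂) = N(-0.07) = 0.4721
C = 244·0.6103 − 239·0.9851·0.4721 = 148.9132 − 111.1507 = 37.7625

£37.76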